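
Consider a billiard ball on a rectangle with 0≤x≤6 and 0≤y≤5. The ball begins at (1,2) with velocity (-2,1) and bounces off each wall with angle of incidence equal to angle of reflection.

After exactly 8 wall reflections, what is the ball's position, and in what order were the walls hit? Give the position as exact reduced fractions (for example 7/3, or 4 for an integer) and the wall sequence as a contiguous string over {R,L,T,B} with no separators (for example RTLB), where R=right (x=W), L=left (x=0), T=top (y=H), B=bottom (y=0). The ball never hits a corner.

Final position: (1,5)
Wall sequence: LTRLBRLT

1. t=1/2 → L at (0,5/2); v=(2,1)
2. t=5/2 → T at (5,5); v=(2,-1)
3. t=1/2 → R at (6,9/2); v=(-2,-1)
4. t=3 → L at (0,3/2); v=(2,-1)
5. t=3/2 → B at (3,0); v=(2,1)
6. t=3/2 → R at (6,3/2); v=(-2,1)
7. t=3 → L at (0,9/2); v=(2,1)
8. t=1/2 → T at (1,5); v=(2,-1)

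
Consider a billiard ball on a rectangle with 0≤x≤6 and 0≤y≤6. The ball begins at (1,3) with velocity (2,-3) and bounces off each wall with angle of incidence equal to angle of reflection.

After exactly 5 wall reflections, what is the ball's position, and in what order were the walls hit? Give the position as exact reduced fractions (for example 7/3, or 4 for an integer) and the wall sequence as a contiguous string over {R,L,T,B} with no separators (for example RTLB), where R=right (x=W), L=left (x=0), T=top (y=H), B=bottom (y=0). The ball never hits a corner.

1. t=1 → B at (3,0); v=(2,3)
2. t=3/2 → R at (6,9/2); v=(-2,3)
3. t=1/2 → T at (5,6); v=(-2,-3)
4. t=2 → B at (1,0); v=(-2,3)
5. t=1/2 → L at (0,3/2); v=(2,3)

Final position: (0,3/2)
Wall sequence: BRTBL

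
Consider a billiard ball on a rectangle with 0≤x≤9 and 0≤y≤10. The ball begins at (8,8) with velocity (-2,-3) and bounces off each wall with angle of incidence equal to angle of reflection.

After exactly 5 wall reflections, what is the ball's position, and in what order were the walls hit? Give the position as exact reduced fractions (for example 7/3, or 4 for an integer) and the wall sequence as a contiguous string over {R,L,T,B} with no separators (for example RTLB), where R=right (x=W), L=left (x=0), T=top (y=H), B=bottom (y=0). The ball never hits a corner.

Final position: (22/3,0)
Wall sequence: BLTRB

1. t=8/3 → B at (8/3,0); v=(-2,3)
2. t=4/3 → L at (0,4); v=(2,3)
3. t=2 → T at (4,10); v=(2,-3)
4. t=5/2 → R at (9,5/2); v=(-2,-3)
5. t=5/6 → B at (22/3,0); v=(-2,3)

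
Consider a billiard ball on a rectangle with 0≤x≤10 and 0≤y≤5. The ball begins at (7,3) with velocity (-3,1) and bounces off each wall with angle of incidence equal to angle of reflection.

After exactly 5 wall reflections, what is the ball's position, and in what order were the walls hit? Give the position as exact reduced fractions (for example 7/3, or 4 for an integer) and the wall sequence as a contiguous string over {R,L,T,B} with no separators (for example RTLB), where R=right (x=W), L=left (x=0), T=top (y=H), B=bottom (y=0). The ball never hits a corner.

1. t=2 → T at (1,5); v=(-3,-1)
2. t=1/3 → L at (0,14/3); v=(3,-1)
3. t=10/3 → R at (10,4/3); v=(-3,-1)
4. t=4/3 → B at (6,0); v=(-3,1)
5. t=2 → L at (0,2); v=(3,1)

Final position: (0,2)
Wall sequence: TLRBL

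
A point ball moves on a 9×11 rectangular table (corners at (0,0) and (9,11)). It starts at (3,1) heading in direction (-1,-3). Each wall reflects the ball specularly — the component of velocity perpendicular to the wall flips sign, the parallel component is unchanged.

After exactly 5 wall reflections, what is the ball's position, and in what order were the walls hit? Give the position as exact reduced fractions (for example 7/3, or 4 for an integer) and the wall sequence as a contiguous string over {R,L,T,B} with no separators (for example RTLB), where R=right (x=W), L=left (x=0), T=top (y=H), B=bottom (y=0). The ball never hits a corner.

Final position: (25/3,11)
Wall sequence: BLTBT

1. t=1/3 → B at (8/3,0); v=(-1,3)
2. t=8/3 → L at (0,8); v=(1,3)
3. t=1 → T at (1,11); v=(1,-3)
4. t=11/3 → B at (14/3,0); v=(1,3)
5. t=11/3 → T at (25/3,11); v=(1,-3)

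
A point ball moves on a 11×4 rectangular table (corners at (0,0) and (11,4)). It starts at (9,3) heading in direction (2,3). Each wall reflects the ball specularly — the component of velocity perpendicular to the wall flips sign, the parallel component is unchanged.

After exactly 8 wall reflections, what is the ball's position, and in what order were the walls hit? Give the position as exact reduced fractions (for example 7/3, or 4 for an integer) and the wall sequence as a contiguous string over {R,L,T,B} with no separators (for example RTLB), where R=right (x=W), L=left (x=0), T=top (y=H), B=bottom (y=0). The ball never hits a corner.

Final position: (1,0)
Wall sequence: TRBTBTLB

1. t=1/3 → T at (29/3,4); v=(2,-3)
2. t=2/3 → R at (11,2); v=(-2,-3)
3. t=2/3 → B at (29/3,0); v=(-2,3)
4. t=4/3 → T at (7,4); v=(-2,-3)
5. t=4/3 → B at (13/3,0); v=(-2,3)
6. t=4/3 → T at (5/3,4); v=(-2,-3)
7. t=5/6 → L at (0,3/2); v=(2,-3)
8. t=1/2 → B at (1,0); v=(2,3)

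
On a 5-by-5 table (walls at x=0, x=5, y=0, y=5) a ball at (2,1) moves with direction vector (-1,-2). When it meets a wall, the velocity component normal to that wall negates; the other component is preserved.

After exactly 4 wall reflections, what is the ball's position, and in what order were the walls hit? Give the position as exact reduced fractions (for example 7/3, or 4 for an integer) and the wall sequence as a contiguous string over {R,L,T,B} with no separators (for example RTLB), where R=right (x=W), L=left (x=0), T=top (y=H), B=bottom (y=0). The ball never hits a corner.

1. t=1/2 → B at (3/2,0); v=(-1,2)
2. t=3/2 → L at (0,3); v=(1,2)
3. t=1 → T at (1,5); v=(1,-2)
4. t=5/2 → B at (7/2,0); v=(1,2)

Final position: (7/2,0)
Wall sequence: BLTB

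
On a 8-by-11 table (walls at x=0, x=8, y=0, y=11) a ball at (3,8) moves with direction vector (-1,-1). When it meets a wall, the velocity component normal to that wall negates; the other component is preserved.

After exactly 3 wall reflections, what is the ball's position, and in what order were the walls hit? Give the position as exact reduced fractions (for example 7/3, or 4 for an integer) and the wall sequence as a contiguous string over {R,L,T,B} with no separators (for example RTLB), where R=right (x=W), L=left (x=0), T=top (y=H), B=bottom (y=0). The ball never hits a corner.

Final position: (8,3)
Wall sequence: LBR

1. t=3 → L at (0,5); v=(1,-1)
2. t=5 → B at (5,0); v=(1,1)
3. t=3 → R at (8,3); v=(-1,1)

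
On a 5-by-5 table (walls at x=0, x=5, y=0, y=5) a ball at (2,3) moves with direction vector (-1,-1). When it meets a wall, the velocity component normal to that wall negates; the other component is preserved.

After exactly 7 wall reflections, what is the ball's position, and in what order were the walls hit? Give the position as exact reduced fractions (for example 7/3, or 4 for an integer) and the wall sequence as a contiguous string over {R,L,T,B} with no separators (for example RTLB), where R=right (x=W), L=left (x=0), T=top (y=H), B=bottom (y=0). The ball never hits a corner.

Final position: (5,4)
Wall sequence: LBRTLBR

1. t=2 → L at (0,1); v=(1,-1)
2. t=1 → B at (1,0); v=(1,1)
3. t=4 → R at (5,4); v=(-1,1)
4. t=1 → T at (4,5); v=(-1,-1)
5. t=4 → L at (0,1); v=(1,-1)
6. t=1 → B at (1,0); v=(1,1)
7. t=4 → R at (5,4); v=(-1,1)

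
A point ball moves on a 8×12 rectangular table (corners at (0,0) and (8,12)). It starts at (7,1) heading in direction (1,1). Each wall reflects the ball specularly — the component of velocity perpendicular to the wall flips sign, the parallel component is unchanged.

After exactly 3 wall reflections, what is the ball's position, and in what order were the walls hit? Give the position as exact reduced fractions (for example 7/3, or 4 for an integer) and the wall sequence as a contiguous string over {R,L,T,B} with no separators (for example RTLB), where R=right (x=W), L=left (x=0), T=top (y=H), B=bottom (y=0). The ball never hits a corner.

1. t=1 → R at (8,2); v=(-1,1)
2. t=8 → L at (0,10); v=(1,1)
3. t=2 → T at (2,12); v=(1,-1)

Final position: (2,12)
Wall sequence: RLT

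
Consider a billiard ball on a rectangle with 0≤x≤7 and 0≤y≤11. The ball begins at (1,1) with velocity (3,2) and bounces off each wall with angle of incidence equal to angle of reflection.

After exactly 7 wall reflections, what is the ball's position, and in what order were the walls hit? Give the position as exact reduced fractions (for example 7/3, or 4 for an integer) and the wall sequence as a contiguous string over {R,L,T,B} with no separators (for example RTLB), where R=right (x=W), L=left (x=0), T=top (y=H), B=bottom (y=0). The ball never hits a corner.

1. t=2 → R at (7,5); v=(-3,2)
2. t=7/3 → L at (0,29/3); v=(3,2)
3. t=2/3 → T at (2,11); v=(3,-2)
4. t=5/3 → R at (7,23/3); v=(-3,-2)
5. t=7/3 → L at (0,3); v=(3,-2)
6. t=3/2 → B at (9/2,0); v=(3,2)
7. t=5/6 → R at (7,5/3); v=(-3,2)

Final position: (7,5/3)
Wall sequence: RLTRLBR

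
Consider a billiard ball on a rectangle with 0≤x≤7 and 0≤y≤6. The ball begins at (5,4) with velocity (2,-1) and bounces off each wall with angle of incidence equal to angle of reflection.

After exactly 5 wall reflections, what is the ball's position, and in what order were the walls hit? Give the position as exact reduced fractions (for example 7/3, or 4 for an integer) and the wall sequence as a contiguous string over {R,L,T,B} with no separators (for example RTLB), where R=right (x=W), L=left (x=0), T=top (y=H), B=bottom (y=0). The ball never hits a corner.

1. t=1 → R at (7,3); v=(-2,-1)
2. t=3 → B at (1,0); v=(-2,1)
3. t=1/2 → L at (0,1/2); v=(2,1)
4. t=7/2 → R at (7,4); v=(-2,1)
5. t=2 → T at (3,6); v=(-2,-1)

Final position: (3,6)
Wall sequence: RBLRT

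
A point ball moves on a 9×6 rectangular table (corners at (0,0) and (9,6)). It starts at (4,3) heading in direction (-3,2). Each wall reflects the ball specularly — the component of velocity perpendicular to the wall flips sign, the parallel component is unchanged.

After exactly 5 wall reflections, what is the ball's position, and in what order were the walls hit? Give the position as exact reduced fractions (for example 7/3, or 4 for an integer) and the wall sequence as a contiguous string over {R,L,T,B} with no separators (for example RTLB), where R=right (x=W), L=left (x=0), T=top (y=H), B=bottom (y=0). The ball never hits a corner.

1. t=4/3 → L at (0,17/3); v=(3,2)
2. t=1/6 → T at (1/2,6); v=(3,-2)
3. t=17/6 → R at (9,1/3); v=(-3,-2)
4. t=1/6 → B at (17/2,0); v=(-3,2)
5. t=17/6 → L at (0,17/3); v=(3,2)

Final position: (0,17/3)
Wall sequence: LTRBL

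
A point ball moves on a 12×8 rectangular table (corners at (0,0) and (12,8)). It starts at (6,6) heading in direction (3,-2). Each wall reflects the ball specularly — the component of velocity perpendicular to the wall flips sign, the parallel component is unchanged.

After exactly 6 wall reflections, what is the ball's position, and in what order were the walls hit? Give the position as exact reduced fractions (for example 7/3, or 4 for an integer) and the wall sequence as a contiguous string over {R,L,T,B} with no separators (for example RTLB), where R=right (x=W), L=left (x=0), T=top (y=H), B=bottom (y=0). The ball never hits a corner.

Final position: (9,0)
Wall sequence: RBLTRB

1. t=2 → R at (12,2); v=(-3,-2)
2. t=1 → B at (9,0); v=(-3,2)
3. t=3 → L at (0,6); v=(3,2)
4. t=1 → T at (3,8); v=(3,-2)
5. t=3 → R at (12,2); v=(-3,-2)
6. t=1 → B at (9,0); v=(-3,2)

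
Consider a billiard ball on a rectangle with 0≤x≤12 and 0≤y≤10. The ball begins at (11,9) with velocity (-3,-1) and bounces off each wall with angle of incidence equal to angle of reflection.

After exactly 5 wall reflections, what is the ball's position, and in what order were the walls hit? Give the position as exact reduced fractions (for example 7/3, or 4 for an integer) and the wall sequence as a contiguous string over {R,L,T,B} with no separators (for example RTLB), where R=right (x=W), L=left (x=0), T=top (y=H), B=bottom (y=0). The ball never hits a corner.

Final position: (12,20/3)
Wall sequence: LRBLR

1. t=11/3 → L at (0,16/3); v=(3,-1)
2. t=4 → R at (12,4/3); v=(-3,-1)
3. t=4/3 → B at (8,0); v=(-3,1)
4. t=8/3 → L at (0,8/3); v=(3,1)
5. t=4 → R at (12,20/3); v=(-3,1)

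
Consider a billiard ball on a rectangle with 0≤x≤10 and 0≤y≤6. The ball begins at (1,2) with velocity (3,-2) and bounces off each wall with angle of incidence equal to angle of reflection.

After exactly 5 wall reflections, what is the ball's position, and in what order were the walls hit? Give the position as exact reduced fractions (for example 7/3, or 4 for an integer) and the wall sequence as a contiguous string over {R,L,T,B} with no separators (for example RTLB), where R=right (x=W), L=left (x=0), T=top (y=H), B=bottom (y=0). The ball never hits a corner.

Final position: (2,0)
Wall sequence: BRTLB

1. t=1 → B at (4,0); v=(3,2)
2. t=2 → R at (10,4); v=(-3,2)
3. t=1 → T at (7,6); v=(-3,-2)
4. t=7/3 → L at (0,4/3); v=(3,-2)
5. t=2/3 → B at (2,0); v=(3,2)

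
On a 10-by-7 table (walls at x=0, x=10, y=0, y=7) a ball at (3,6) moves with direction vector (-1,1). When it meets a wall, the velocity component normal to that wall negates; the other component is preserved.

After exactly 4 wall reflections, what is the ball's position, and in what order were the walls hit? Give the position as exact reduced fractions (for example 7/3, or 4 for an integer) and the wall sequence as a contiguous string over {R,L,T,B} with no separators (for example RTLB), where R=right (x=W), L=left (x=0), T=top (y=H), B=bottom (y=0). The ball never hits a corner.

1. t=1 → T at (2,7); v=(-1,-1)
2. t=2 → L at (0,5); v=(1,-1)
3. t=5 → B at (5,0); v=(1,1)
4. t=5 → R at (10,5); v=(-1,1)

Final position: (10,5)
Wall sequence: TLBR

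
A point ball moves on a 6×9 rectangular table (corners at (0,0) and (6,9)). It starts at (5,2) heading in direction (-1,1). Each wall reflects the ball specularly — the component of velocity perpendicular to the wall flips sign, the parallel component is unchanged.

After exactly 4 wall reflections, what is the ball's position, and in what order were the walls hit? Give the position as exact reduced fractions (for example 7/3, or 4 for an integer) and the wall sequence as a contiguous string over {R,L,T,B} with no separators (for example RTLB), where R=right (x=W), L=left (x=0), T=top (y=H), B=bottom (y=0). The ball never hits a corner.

1. t=5 → L at (0,7); v=(1,1)
2. t=2 → T at (2,9); v=(1,-1)
3. t=4 → R at (6,5); v=(-1,-1)
4. t=5 → B at (1,0); v=(-1,1)

Final position: (1,0)
Wall sequence: LTRB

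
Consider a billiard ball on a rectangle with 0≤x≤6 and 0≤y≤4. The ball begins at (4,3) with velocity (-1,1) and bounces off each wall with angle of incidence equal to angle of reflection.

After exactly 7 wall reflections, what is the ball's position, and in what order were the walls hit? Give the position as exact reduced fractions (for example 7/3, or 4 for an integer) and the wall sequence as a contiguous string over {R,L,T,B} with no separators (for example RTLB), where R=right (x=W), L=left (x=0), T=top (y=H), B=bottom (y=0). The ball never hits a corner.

Final position: (0,3)
Wall sequence: TLBTRBL

1. t=1 → T at (3,4); v=(-1,-1)
2. t=3 → L at (0,1); v=(1,-1)
3. t=1 → B at (1,0); v=(1,1)
4. t=4 → T at (5,4); v=(1,-1)
5. t=1 → R at (6,3); v=(-1,-1)
6. t=3 → B at (3,0); v=(-1,1)
7. t=3 → L at (0,3); v=(1,1)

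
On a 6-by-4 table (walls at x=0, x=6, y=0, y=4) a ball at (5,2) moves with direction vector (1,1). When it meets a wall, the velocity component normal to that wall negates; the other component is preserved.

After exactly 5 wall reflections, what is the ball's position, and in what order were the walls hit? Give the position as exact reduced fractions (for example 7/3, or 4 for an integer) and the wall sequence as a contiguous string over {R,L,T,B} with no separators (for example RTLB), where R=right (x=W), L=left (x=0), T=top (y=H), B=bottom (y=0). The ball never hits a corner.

Final position: (3,4)
Wall sequence: RTBLT

1. t=1 → R at (6,3); v=(-1,1)
2. t=1 → T at (5,4); v=(-1,-1)
3. t=4 → B at (1,0); v=(-1,1)
4. t=1 → L at (0,1); v=(1,1)
5. t=3 → T at (3,4); v=(1,-1)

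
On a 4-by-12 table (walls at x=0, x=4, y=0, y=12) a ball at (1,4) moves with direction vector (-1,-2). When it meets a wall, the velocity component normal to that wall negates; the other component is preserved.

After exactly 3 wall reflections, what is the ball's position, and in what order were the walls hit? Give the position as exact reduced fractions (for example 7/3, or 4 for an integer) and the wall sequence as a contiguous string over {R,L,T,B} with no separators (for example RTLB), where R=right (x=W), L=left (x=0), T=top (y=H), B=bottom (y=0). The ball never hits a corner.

Final position: (4,6)
Wall sequence: LBR

1. t=1 → L at (0,2); v=(1,-2)
2. t=1 → B at (1,0); v=(1,2)
3. t=3 → R at (4,6); v=(-1,2)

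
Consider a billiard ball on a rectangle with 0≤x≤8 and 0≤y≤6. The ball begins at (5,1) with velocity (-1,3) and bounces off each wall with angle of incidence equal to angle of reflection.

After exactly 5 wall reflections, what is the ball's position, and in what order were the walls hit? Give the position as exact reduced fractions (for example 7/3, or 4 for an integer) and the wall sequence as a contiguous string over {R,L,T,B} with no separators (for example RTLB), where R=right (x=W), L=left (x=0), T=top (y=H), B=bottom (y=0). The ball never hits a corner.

Final position: (8/3,0)
Wall sequence: TBLTB

1. t=5/3 → T at (10/3,6); v=(-1,-3)
2. t=2 → B at (4/3,0); v=(-1,3)
3. t=4/3 → L at (0,4); v=(1,3)
4. t=2/3 → T at (2/3,6); v=(1,-3)
5. t=2 → B at (8/3,0); v=(1,3)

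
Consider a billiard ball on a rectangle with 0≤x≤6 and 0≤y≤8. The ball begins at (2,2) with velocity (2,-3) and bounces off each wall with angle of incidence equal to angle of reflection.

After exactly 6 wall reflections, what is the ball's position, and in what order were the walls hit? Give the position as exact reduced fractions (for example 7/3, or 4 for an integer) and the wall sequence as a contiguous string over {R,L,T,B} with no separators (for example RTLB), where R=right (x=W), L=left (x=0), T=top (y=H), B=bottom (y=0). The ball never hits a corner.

Final position: (6,6)
Wall sequence: BRTLBR

1. t=2/3 → B at (10/3,0); v=(2,3)
2. t=4/3 → R at (6,4); v=(-2,3)
3. t=4/3 → T at (10/3,8); v=(-2,-3)
4. t=5/3 → L at (0,3); v=(2,-3)
5. t=1 → B at (2,0); v=(2,3)
6. t=2 → R at (6,6); v=(-2,3)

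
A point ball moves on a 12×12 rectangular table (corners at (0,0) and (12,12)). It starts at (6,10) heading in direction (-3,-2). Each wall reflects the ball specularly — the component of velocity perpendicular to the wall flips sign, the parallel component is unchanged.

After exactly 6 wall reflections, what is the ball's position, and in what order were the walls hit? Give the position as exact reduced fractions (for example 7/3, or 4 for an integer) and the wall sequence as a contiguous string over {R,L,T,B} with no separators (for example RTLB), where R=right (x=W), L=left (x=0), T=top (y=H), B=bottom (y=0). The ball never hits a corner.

Final position: (12,6)
Wall sequence: LBRLTR

1. t=2 → L at (0,6); v=(3,-2)
2. t=3 → B at (9,0); v=(3,2)
3. t=1 → R at (12,2); v=(-3,2)
4. t=4 → L at (0,10); v=(3,2)
5. t=1 → T at (3,12); v=(3,-2)
6. t=3 → R at (12,6); v=(-3,-2)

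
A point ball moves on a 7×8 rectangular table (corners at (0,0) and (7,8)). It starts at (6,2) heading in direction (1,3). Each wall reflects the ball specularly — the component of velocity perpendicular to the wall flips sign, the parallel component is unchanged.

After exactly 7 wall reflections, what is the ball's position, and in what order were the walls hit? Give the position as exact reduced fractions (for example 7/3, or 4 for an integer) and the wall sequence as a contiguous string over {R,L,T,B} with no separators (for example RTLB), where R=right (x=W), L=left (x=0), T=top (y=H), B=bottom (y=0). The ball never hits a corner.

1. t=1 → R at (7,5); v=(-1,3)
2. t=1 → T at (6,8); v=(-1,-3)
3. t=8/3 → B at (10/3,0); v=(-1,3)
4. t=8/3 → T at (2/3,8); v=(-1,-3)
5. t=2/3 → L at (0,6); v=(1,-3)
6. t=2 → B at (2,0); v=(1,3)
7. t=8/3 → T at (14/3,8); v=(1,-3)

Final position: (14/3,8)
Wall sequence: RTBTLBT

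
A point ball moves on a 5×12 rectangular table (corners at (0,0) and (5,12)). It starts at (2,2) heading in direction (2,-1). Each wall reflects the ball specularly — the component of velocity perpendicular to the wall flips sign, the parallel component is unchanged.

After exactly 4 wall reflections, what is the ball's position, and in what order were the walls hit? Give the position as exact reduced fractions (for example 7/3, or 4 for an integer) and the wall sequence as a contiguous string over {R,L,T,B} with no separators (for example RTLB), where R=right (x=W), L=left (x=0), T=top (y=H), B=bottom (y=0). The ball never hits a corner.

Final position: (5,9/2)
Wall sequence: RBLR

1. t=3/2 → R at (5,1/2); v=(-2,-1)
2. t=1/2 → B at (4,0); v=(-2,1)
3. t=2 → L at (0,2); v=(2,1)
4. t=5/2 → R at (5,9/2); v=(-2,1)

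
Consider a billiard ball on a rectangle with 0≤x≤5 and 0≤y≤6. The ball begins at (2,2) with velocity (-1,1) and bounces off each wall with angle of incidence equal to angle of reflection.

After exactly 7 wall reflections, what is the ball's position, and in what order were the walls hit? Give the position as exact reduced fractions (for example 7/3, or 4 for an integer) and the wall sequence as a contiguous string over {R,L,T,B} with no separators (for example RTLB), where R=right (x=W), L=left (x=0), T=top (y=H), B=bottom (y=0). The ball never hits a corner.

Final position: (5,5)
Wall sequence: LTRBLTR

1. t=2 → L at (0,4); v=(1,1)
2. t=2 → T at (2,6); v=(1,-1)
3. t=3 → R at (5,3); v=(-1,-1)
4. t=3 → B at (2,0); v=(-1,1)
5. t=2 → L at (0,2); v=(1,1)
6. t=4 → T at (4,6); v=(1,-1)
7. t=1 → R at (5,5); v=(-1,-1)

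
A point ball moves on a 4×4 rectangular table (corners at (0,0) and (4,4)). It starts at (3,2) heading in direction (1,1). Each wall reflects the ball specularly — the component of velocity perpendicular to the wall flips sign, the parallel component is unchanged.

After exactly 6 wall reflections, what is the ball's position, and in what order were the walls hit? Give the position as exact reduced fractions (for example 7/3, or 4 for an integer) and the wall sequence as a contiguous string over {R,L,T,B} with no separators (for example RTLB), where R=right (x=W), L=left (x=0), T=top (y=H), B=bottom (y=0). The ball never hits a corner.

1. t=1 → R at (4,3); v=(-1,1)
2. t=1 → T at (3,4); v=(-1,-1)
3. t=3 → L at (0,1); v=(1,-1)
4. t=1 → B at (1,0); v=(1,1)
5. t=3 → R at (4,3); v=(-1,1)
6. t=1 → T at (3,4); v=(-1,-1)

Final position: (3,4)
Wall sequence: RTLBRT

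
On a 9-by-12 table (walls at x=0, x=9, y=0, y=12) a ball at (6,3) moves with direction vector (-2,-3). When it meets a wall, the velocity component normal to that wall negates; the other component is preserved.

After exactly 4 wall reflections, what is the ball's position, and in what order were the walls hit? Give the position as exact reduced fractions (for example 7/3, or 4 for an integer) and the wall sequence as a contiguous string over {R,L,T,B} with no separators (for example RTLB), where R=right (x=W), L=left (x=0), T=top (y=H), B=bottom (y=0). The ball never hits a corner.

1. t=1 → B at (4,0); v=(-2,3)
2. t=2 → L at (0,6); v=(2,3)
3. t=2 → T at (4,12); v=(2,-3)
4. t=5/2 → R at (9,9/2); v=(-2,-3)

Final position: (9,9/2)
Wall sequence: BLTR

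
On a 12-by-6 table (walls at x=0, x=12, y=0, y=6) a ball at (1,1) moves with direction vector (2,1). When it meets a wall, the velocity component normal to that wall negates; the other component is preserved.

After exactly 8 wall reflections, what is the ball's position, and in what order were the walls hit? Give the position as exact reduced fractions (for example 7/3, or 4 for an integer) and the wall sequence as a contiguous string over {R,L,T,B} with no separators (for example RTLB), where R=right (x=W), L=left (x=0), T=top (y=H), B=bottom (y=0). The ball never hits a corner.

Final position: (0,1/2)
Wall sequence: TRBLTRBL

1. t=5 → T at (11,6); v=(2,-1)
2. t=1/2 → R at (12,11/2); v=(-2,-1)
3. t=11/2 → B at (1,0); v=(-2,1)
4. t=1/2 → L at (0,1/2); v=(2,1)
5. t=11/2 → T at (11,6); v=(2,-1)
6. t=1/2 → R at (12,11/2); v=(-2,-1)
7. t=11/2 → B at (1,0); v=(-2,1)
8. t=1/2 → L at (0,1/2); v=(2,1)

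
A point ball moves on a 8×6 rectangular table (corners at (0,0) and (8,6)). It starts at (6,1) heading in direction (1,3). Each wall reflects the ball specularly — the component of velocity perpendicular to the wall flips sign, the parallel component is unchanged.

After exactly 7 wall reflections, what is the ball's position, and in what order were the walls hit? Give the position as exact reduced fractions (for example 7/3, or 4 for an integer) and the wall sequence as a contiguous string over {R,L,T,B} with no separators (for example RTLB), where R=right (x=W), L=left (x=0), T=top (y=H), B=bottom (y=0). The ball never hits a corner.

Final position: (0,5)
Wall sequence: TRBTBTL

1. t=5/3 → T at (23/3,6); v=(1,-3)
2. t=1/3 → R at (8,5); v=(-1,-3)
3. t=5/3 → B at (19/3,0); v=(-1,3)
4. t=2 → T at (13/3,6); v=(-1,-3)
5. t=2 → B at (7/3,0); v=(-1,3)
6. t=2 → T at (1/3,6); v=(-1,-3)
7. t=1/3 → L at (0,5); v=(1,-3)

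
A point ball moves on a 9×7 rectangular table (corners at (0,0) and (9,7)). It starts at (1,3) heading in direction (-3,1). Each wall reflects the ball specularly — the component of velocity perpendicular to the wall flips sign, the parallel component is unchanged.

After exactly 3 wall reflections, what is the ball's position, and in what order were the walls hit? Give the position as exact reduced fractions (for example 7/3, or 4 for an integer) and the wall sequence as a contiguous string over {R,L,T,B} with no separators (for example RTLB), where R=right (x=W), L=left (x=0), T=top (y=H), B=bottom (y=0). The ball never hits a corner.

1. t=1/3 → L at (0,10/3); v=(3,1)
2. t=3 → R at (9,19/3); v=(-3,1)
3. t=2/3 → T at (7,7); v=(-3,-1)

Final position: (7,7)
Wall sequence: LRT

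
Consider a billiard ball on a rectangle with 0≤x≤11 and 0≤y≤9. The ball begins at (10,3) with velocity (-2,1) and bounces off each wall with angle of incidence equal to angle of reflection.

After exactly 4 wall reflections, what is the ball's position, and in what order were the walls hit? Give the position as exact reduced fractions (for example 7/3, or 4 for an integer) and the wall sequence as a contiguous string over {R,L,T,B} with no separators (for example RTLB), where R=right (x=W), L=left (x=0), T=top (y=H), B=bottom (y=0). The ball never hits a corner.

1. t=5 → L at (0,8); v=(2,1)
2. t=1 → T at (2,9); v=(2,-1)
3. t=9/2 → R at (11,9/2); v=(-2,-1)
4. t=9/2 → B at (2,0); v=(-2,1)

Final position: (2,0)
Wall sequence: LTRB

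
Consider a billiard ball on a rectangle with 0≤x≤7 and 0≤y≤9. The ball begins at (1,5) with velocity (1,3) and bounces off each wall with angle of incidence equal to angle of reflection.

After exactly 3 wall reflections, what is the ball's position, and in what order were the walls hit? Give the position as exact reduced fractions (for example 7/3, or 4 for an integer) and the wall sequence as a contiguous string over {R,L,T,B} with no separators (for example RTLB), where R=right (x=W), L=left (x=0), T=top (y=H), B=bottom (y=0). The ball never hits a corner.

1. t=4/3 → T at (7/3,9); v=(1,-3)
2. t=3 → B at (16/3,0); v=(1,3)
3. t=5/3 → R at (7,5); v=(-1,3)

Final position: (7,5)
Wall sequence: TBR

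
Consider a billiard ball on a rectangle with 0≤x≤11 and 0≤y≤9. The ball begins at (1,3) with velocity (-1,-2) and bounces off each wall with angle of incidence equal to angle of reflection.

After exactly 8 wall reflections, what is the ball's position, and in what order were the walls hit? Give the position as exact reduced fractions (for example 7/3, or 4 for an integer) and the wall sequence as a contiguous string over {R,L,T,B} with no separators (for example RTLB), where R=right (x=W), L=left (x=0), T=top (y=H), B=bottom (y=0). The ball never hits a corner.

Final position: (0,7)
Wall sequence: LBTBRTBL

1. t=1 → L at (0,1); v=(1,-2)
2. t=1/2 → B at (1/2,0); v=(1,2)
3. t=9/2 → T at (5,9); v=(1,-2)
4. t=9/2 → B at (19/2,0); v=(1,2)
5. t=3/2 → R at (11,3); v=(-1,2)
6. t=3 → T at (8,9); v=(-1,-2)
7. t=9/2 → B at (7/2,0); v=(-1,2)
8. t=7/2 → L at (0,7); v=(1,2)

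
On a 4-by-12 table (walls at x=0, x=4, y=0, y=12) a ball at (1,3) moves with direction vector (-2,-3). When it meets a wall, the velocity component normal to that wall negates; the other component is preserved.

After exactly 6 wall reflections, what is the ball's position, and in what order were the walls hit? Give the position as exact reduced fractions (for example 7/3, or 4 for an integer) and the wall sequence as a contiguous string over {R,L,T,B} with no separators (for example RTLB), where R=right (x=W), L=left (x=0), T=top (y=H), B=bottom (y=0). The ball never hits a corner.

Final position: (4,15/2)
Wall sequence: LBRLTR

1. t=1/2 → L at (0,3/2); v=(2,-3)
2. t=1/2 → B at (1,0); v=(2,3)
3. t=3/2 → R at (4,9/2); v=(-2,3)
4. t=2 → L at (0,21/2); v=(2,3)
5. t=1/2 → T at (1,12); v=(2,-3)
6. t=3/2 → R at (4,15/2); v=(-2,-3)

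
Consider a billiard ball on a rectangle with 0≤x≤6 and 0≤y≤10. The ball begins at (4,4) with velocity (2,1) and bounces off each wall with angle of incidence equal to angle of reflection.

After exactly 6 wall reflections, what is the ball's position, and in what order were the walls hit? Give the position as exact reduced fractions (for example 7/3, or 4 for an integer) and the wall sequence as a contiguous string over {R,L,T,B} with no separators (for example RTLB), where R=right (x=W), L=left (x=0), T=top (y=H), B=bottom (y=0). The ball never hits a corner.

1. t=1 → R at (6,5); v=(-2,1)
2. t=3 → L at (0,8); v=(2,1)
3. t=2 → T at (4,10); v=(2,-1)
4. t=1 → R at (6,9); v=(-2,-1)
5. t=3 → L at (0,6); v=(2,-1)
6. t=3 → R at (6,3); v=(-2,-1)

Final position: (6,3)
Wall sequence: RLTRLR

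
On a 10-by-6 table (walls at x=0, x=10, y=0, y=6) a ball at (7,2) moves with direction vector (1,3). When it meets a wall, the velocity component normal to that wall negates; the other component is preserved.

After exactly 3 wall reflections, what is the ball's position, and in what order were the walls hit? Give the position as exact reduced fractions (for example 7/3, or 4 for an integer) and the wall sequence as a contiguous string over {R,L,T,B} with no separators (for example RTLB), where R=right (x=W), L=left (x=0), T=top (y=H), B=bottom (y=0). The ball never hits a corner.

Final position: (29/3,0)
Wall sequence: TRB

1. t=4/3 → T at (25/3,6); v=(1,-3)
2. t=5/3 → R at (10,1); v=(-1,-3)
3. t=1/3 → B at (29/3,0); v=(-1,3)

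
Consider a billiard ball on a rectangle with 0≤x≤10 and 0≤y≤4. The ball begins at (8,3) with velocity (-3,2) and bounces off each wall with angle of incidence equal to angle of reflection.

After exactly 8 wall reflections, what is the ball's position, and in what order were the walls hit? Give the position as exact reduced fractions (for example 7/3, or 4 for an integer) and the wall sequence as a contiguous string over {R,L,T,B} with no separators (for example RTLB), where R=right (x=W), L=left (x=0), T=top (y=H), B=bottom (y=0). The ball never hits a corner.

Final position: (0,7/3)
Wall sequence: TBLTRBTL

1. t=1/2 → T at (13/2,4); v=(-3,-2)
2. t=2 → B at (1/2,0); v=(-3,2)
3. t=1/6 → L at (0,1/3); v=(3,2)
4. t=11/6 → T at (11/2,4); v=(3,-2)
5. t=3/2 → R at (10,1); v=(-3,-2)
6. t=1/2 → B at (17/2,0); v=(-3,2)
7. t=2 → T at (5/2,4); v=(-3,-2)
8. t=5/6 → L at (0,7/3); v=(3,-2)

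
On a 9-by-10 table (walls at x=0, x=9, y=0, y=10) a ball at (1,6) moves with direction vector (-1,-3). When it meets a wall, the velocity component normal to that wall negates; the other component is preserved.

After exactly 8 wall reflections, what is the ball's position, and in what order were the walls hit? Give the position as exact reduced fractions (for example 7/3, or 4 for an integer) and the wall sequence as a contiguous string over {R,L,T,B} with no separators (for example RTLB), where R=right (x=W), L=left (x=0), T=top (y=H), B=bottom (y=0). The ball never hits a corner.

1. t=1 → L at (0,3); v=(1,-3)
2. t=1 → B at (1,0); v=(1,3)
3. t=10/3 → T at (13/3,10); v=(1,-3)
4. t=10/3 → B at (23/3,0); v=(1,3)
5. t=4/3 → R at (9,4); v=(-1,3)
6. t=2 → T at (7,10); v=(-1,-3)
7. t=10/3 → B at (11/3,0); v=(-1,3)
8. t=10/3 → T at (1/3,10); v=(-1,-3)

Final position: (1/3,10)
Wall sequence: LBTBRTBT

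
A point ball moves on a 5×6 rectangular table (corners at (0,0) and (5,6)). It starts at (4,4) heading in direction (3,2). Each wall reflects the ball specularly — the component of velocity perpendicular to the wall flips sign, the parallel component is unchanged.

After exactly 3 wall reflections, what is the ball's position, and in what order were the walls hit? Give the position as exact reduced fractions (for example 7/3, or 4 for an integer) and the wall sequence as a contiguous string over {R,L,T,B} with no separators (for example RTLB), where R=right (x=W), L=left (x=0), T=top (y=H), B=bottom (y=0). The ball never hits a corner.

Final position: (0,4)
Wall sequence: RTL

1. t=1/3 → R at (5,14/3); v=(-3,2)
2. t=2/3 → T at (3,6); v=(-3,-2)
3. t=1 → L at (0,4); v=(3,-2)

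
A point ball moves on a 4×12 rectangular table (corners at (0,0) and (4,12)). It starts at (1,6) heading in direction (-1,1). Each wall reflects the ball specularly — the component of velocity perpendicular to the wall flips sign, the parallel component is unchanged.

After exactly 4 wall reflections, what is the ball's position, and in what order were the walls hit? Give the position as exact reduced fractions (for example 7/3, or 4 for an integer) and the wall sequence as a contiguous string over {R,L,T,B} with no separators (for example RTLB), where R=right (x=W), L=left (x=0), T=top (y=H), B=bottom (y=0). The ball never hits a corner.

Final position: (0,9)
Wall sequence: LRTL

1. t=1 → L at (0,7); v=(1,1)
2. t=4 → R at (4,11); v=(-1,1)
3. t=1 → T at (3,12); v=(-1,-1)
4. t=3 → L at (0,9); v=(1,-1)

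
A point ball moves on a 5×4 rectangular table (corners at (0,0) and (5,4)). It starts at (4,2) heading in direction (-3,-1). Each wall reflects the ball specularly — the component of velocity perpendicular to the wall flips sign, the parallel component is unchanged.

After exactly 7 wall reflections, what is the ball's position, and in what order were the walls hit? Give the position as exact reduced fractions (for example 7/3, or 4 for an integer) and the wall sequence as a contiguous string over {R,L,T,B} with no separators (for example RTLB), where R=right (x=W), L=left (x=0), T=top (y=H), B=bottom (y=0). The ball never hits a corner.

Final position: (0,2)
Wall sequence: LBRLTRL

1. t=4/3 → L at (0,2/3); v=(3,-1)
2. t=2/3 → B at (2,0); v=(3,1)
3. t=1 → R at (5,1); v=(-3,1)
4. t=5/3 → L at (0,8/3); v=(3,1)
5. t=4/3 → T at (4,4); v=(3,-1)
6. t=1/3 → R at (5,11/3); v=(-3,-1)
7. t=5/3 → L at (0,2); v=(3,-1)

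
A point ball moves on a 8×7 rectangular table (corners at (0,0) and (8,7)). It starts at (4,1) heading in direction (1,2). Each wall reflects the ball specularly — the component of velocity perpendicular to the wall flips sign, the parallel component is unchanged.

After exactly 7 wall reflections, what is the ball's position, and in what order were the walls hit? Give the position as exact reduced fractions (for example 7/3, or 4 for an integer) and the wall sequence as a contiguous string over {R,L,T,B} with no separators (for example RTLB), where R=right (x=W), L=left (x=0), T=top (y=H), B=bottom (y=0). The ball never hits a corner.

1. t=3 → T at (7,7); v=(1,-2)
2. t=1 → R at (8,5); v=(-1,-2)
3. t=5/2 → B at (11/2,0); v=(-1,2)
4. t=7/2 → T at (2,7); v=(-1,-2)
5. t=2 → L at (0,3); v=(1,-2)
6. t=3/2 → B at (3/2,0); v=(1,2)
7. t=7/2 → T at (5,7); v=(1,-2)

Final position: (5,7)
Wall sequence: TRBTLBT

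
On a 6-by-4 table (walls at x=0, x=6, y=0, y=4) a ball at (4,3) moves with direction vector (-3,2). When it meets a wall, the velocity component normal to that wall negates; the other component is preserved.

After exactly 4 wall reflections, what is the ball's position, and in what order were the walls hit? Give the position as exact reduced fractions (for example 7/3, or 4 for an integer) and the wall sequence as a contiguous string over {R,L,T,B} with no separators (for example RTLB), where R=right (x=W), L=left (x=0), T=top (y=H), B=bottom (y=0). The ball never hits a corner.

Final position: (6,5/3)
Wall sequence: TLBR

1. t=1/2 → T at (5/2,4); v=(-3,-2)
2. t=5/6 → L at (0,7/3); v=(3,-2)
3. t=7/6 → B at (7/2,0); v=(3,2)
4. t=5/6 → R at (6,5/3); v=(-3,2)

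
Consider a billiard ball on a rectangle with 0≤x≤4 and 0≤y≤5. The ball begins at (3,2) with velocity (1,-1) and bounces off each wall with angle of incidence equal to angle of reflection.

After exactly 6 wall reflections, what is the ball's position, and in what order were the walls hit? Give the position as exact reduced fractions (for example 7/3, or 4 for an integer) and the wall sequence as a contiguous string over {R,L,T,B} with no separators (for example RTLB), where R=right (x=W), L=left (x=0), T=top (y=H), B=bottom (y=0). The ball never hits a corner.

Final position: (1,0)
Wall sequence: RBLTRB

1. t=1 → R at (4,1); v=(-1,-1)
2. t=1 → B at (3,0); v=(-1,1)
3. t=3 → L at (0,3); v=(1,1)
4. t=2 → T at (2,5); v=(1,-1)
5. t=2 → R at (4,3); v=(-1,-1)
6. t=3 → B at (1,0); v=(-1,1)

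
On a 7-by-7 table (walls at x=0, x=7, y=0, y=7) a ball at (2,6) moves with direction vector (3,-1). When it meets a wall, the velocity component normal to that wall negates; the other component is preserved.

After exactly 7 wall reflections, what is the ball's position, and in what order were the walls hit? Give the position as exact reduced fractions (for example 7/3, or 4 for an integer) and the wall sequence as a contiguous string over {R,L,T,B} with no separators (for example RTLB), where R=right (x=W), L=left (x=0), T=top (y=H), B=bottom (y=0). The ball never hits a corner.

1. t=5/3 → R at (7,13/3); v=(-3,-1)
2. t=7/3 → L at (0,2); v=(3,-1)
3. t=2 → B at (6,0); v=(3,1)
4. t=1/3 → R at (7,1/3); v=(-3,1)
5. t=7/3 → L at (0,8/3); v=(3,1)
6. t=7/3 → R at (7,5); v=(-3,1)
7. t=2 → T at (1,7); v=(-3,-1)

Final position: (1,7)
Wall sequence: RLBRLRT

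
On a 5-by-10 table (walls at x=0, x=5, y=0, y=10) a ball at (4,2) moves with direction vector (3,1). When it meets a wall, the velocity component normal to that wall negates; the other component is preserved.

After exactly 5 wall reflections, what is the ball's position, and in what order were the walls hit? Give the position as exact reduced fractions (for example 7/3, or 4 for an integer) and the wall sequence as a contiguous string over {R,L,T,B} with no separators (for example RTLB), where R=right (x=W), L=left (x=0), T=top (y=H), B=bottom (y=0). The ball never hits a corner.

1. t=1/3 → R at (5,7/3); v=(-3,1)
2. t=5/3 → L at (0,4); v=(3,1)
3. t=5/3 → R at (5,17/3); v=(-3,1)
4. t=5/3 → L at (0,22/3); v=(3,1)
5. t=5/3 → R at (5,9); v=(-3,1)

Final position: (5,9)
Wall sequence: RLRLR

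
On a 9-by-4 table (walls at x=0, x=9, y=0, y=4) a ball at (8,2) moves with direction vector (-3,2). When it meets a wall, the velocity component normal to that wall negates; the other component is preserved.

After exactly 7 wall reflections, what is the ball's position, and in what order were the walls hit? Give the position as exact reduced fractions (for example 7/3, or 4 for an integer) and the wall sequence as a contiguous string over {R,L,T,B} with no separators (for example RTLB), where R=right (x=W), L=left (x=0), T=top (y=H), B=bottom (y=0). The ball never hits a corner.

1. t=1 → T at (5,4); v=(-3,-2)
2. t=5/3 → L at (0,2/3); v=(3,-2)
3. t=1/3 → B at (1,0); v=(3,2)
4. t=2 → T at (7,4); v=(3,-2)
5. t=2/3 → R at (9,8/3); v=(-3,-2)
6. t=4/3 → B at (5,0); v=(-3,2)
7. t=5/3 → L at (0,10/3); v=(3,2)

Final position: (0,10/3)
Wall sequence: TLBTRBL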